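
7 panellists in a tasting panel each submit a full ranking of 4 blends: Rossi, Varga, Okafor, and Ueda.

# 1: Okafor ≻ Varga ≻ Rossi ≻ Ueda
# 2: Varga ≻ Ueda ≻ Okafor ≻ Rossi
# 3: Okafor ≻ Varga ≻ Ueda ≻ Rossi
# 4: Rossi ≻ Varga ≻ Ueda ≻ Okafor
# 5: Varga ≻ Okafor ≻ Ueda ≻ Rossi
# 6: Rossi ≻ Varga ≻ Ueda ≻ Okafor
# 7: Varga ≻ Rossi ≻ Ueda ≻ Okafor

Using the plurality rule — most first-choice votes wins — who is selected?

First-place vote totals:
  Rossi: 2
  Varga: 3
  Okafor: 2
  Ueda: 0
Varga has the most first-place votes.

Varga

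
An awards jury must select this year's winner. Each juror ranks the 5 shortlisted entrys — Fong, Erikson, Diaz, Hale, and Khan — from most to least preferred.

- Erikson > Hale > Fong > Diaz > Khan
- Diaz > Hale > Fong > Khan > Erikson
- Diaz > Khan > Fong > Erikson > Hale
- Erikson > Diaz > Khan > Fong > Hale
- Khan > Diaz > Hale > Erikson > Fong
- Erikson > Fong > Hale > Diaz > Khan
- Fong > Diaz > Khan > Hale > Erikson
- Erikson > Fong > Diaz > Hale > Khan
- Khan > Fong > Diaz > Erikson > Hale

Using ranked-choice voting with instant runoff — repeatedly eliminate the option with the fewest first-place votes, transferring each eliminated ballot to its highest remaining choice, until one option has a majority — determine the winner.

Round 1: Erikson 4, Diaz 2, Khan 2, Fong 1, Hale 0. Hale has the fewest and is eliminated.
Round 2: Erikson 4, Diaz 2, Khan 2, Fong 1. Fong has the fewest and is eliminated.
Round 3: Erikson 4, Diaz 3, Khan 2. Khan has the fewest and is eliminated.
Round 4: Diaz 5, Erikson 4. Diaz has a majority.

Diaz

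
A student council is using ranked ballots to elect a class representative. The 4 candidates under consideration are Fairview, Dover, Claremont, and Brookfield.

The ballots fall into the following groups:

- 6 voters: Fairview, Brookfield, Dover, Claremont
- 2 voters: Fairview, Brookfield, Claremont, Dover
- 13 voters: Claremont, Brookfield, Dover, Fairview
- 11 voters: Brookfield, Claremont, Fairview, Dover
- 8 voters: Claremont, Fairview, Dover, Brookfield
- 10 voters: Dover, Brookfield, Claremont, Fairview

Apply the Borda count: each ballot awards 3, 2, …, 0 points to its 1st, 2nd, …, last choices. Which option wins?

Borda scores:
  Fairview: 6·3 + 2·3 + 13·0 + 11·1 + 8·2 + 10·0 = 51
  Dover: 6·1 + 2·0 + 13·1 + 11·0 + 8·1 + 10·3 = 57
  Claremont: 6·0 + 2·1 + 13·3 + 11·2 + 8·3 + 10·1 = 97
  Brookfield: 6·2 + 2·2 + 13·2 + 11·3 + 8·0 + 10·2 = 95
Claremont has the highest total.

Claremont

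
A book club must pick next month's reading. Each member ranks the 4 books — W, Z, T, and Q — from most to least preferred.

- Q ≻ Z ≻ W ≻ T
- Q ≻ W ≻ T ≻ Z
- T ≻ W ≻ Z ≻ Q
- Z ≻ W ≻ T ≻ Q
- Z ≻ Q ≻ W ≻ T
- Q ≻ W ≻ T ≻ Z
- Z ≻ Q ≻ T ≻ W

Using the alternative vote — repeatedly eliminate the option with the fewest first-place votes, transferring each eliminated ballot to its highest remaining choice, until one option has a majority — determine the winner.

Z

Round 1: Z 3, Q 3, T 1, W 0. W has the fewest and is eliminated.
Round 2: Z 3, Q 3, T 1. T has the fewest and is eliminated.
Round 3: Z 4, Q 3. Z has a majority.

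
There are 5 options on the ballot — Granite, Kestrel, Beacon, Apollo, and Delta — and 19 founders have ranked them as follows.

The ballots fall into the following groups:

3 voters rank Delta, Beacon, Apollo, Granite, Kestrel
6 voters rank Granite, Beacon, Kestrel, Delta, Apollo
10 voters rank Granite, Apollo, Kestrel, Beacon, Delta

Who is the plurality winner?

Granite

First-place vote totals:
  Granite: 16
  Kestrel: 0
  Beacon: 0
  Apollo: 0
  Delta: 3
Granite has the most first-place votes.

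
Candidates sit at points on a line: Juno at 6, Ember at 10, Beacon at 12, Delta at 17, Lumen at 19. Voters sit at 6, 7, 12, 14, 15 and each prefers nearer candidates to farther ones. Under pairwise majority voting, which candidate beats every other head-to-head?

Beacon

With single-peaked preferences on a line, the Condorcet winner is the candidate closest to the median voter.
The median voter (position 12) is closest to Beacon at 12.
Check: Beacon vs Ember — voters closer to Beacon: 3 of 5.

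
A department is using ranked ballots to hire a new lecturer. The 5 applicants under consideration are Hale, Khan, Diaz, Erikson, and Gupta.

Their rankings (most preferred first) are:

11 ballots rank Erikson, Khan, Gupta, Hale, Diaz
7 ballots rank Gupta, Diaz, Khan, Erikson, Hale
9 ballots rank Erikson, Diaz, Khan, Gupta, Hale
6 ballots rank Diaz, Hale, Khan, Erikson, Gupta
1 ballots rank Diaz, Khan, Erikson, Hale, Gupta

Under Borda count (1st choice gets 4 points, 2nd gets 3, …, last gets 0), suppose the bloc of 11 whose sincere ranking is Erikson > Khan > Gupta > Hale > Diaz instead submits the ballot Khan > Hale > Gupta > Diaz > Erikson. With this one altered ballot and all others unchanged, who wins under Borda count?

Borda totals with the altered ballot: Hale 52, Khan 91, Diaz 87, Erikson 51, Gupta 59.
The switch changes the winner from Erikson to Khan.

Khan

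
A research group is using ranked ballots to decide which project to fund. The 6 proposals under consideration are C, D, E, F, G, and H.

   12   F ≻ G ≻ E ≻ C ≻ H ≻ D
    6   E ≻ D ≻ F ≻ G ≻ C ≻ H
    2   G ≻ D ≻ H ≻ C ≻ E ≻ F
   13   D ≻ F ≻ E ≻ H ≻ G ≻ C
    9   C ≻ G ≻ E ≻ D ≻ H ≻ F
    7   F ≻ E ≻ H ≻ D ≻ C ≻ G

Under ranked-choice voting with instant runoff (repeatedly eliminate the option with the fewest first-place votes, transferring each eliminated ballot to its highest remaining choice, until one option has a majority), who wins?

D

Round 1: F 19, D 13, C 9, E 6, G 2, H 0. H has the fewest and is eliminated.
Round 2: F 19, D 13, C 9, E 6, G 2. G has the fewest and is eliminated.
Round 3: F 19, D 15, C 9, E 6. E has the fewest and is eliminated.
Round 4: D 21, F 19, C 9. C has the fewest and is eliminated.
Round 5: D 30, F 19. D has a majority.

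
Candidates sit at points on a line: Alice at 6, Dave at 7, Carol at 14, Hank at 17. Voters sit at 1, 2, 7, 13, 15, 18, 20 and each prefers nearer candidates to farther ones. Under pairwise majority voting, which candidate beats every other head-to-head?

With single-peaked preferences on a line, the Condorcet winner is the candidate closest to the median voter.
The median voter (position 13) is closest to Carol at 14.
Check: Carol vs Alice — voters closer to Carol: 4 of 7.

Carol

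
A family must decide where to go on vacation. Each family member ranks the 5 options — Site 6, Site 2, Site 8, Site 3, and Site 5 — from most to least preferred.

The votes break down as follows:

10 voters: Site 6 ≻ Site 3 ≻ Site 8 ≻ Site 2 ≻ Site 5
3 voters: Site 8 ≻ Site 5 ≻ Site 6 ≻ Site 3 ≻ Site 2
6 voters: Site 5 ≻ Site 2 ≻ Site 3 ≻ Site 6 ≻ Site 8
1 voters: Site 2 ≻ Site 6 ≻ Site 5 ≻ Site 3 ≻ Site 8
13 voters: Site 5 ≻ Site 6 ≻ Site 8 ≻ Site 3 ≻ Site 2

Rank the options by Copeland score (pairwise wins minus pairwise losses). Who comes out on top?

Site 5

Pairwise results:
  Site 6 vs Site 2: Site 6 wins 26–7.
  Site 6 vs Site 8: Site 6 wins 30–3.
  Site 6 vs Site 3: Site 6 wins 27–6.
  Site 6 vs Site 5: Site 5 wins 22–11.
  Site 2 vs Site 8: Site 8 wins 26–7.
  Site 2 vs Site 3: Site 3 wins 26–7.
  Site 2 vs Site 5: Site 5 wins 22–11.
  Site 8 vs Site 3: Site 3 wins 17–16.
  Site 8 vs Site 5: Site 5 wins 20–13.
  Site 3 vs Site 5: Site 5 wins 23–10.
Copeland scores (wins − losses):
  Site 6: 3 − 1 = 2
  Site 2: 0 − 4 = -4
  Site 8: 1 − 3 = -2
  Site 3: 2 − 2 = 0
  Site 5: 4 − 0 = 4
Site 5 has the best Copeland score.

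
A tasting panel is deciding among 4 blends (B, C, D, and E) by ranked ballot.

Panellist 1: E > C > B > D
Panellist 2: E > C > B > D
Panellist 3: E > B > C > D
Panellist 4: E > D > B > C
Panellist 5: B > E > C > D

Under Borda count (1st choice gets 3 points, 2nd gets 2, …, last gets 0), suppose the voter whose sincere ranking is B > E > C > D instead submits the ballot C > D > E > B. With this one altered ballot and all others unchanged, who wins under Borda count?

E

Borda totals with the altered ballot: B 5, C 8, D 4, E 13.
The winner is unchanged: still E.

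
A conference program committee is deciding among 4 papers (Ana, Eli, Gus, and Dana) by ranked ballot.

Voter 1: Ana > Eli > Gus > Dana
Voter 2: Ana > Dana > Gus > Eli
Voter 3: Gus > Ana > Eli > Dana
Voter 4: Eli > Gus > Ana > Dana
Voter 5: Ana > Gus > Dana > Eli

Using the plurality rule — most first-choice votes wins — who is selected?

Ana

First-place vote totals:
  Ana: 3
  Eli: 1
  Gus: 1
  Dana: 0
Ana has the most first-place votes.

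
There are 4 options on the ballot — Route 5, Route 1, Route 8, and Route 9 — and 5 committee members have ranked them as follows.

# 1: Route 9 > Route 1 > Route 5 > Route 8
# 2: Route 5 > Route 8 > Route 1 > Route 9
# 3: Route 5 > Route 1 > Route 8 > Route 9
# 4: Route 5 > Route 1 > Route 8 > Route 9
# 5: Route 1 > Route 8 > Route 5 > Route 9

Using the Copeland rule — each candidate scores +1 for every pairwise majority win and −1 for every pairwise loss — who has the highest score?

Route 5

Pairwise results:
  Route 5 vs Route 1: Route 5 wins 3–2.
  Route 5 vs Route 8: Route 5 wins 4–1.
  Route 5 vs Route 9: Route 5 wins 4–1.
  Route 1 vs Route 8: Route 1 wins 4–1.
  Route 1 vs Route 9: Route 1 wins 4–1.
  Route 8 vs Route 9: Route 8 wins 4–1.
Copeland scores (wins − losses):
  Route 5: 3 − 0 = 3
  Route 1: 2 − 1 = 1
  Route 8: 1 − 2 = -1
  Route 9: 0 − 3 = -3
Route 5 has the best Copeland score.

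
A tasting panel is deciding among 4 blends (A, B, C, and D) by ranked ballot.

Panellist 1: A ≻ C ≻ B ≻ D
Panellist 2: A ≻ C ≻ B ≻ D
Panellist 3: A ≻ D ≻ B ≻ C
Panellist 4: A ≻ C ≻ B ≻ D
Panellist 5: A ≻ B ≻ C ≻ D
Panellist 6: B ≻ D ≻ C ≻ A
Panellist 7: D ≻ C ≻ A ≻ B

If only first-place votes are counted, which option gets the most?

First-place vote totals:
  A: 5
  B: 1
  C: 0
  D: 1
A has the most first-place votes.

A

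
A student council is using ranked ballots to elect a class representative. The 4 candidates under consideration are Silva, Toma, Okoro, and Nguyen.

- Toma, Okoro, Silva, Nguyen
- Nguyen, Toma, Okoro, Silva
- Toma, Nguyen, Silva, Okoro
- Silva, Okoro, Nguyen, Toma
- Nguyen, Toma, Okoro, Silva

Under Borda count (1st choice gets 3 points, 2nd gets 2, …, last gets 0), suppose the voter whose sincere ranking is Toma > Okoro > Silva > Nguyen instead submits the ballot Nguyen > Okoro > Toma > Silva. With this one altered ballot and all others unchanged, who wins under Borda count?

Nguyen

Borda totals with the altered ballot: Silva 4, Toma 8, Okoro 6, Nguyen 12.
The switch changes the winner from Toma to Nguyen.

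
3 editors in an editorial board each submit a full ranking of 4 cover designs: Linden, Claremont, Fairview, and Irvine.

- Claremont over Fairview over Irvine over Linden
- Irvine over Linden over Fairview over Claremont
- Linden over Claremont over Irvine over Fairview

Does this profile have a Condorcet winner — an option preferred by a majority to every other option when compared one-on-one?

Head-to-head results (3 voters total):
Linden vs Claremont: Linden wins 2–1.
Linden vs Fairview: Linden wins 2–1.
Linden vs Irvine: Irvine wins 2–1.
Claremont vs Fairview: Claremont wins 2–1.
Claremont vs Irvine: Claremont wins 2–1.
Fairview vs Irvine: Irvine wins 2–1.
No candidate beats all others: Linden beats Claremont beats Irvine beats Linden, a majority cycle.

No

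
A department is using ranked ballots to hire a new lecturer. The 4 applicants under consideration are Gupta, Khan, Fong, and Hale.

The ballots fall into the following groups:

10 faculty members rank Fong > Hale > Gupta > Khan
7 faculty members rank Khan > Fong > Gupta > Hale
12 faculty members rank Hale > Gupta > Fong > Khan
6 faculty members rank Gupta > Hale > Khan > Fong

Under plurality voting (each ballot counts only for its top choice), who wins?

Hale

First-place vote totals:
  Gupta: 6
  Khan: 7
  Fong: 10
  Hale: 12
Hale has the most first-place votes.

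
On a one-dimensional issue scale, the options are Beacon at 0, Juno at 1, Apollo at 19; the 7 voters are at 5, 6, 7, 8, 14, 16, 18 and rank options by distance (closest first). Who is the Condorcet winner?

With single-peaked preferences on a line, the Condorcet winner is the candidate closest to the median voter.
The median voter (position 8) is closest to Juno at 1.
Check: Juno vs Beacon — voters closer to Juno: 7 of 7.

Juno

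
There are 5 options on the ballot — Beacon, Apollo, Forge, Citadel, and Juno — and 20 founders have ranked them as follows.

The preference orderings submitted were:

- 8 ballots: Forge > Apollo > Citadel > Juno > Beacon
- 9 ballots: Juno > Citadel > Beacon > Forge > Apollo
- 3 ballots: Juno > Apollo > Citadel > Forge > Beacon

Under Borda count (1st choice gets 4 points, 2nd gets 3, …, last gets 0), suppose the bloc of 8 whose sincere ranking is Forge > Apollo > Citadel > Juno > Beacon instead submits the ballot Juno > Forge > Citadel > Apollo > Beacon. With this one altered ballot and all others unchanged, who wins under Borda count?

Borda totals with the altered ballot: Beacon 18, Apollo 17, Forge 36, Citadel 49, Juno 80.
The winner is unchanged: still Juno.

Juno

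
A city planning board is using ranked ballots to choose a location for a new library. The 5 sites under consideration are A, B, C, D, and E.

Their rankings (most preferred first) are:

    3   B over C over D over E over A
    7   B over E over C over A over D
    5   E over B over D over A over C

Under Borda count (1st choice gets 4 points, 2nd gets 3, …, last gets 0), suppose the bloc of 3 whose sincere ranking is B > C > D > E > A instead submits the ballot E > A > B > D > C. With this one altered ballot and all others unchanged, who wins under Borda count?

E

Borda totals with the altered ballot: A 21, B 49, C 14, D 13, E 53.
The switch changes the winner from B to E.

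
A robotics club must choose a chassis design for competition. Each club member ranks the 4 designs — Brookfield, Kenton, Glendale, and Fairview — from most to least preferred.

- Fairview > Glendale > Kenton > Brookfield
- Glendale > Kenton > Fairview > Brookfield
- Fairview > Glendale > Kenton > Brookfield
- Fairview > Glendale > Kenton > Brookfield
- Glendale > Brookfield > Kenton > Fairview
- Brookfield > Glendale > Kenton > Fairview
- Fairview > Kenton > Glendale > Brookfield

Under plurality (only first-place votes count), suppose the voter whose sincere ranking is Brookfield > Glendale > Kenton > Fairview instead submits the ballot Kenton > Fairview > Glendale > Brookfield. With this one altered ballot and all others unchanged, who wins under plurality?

First-place totals with the altered ballot: Brookfield 0, Kenton 1, Glendale 2, Fairview 4.
The winner is unchanged: still Fairview.

Fairview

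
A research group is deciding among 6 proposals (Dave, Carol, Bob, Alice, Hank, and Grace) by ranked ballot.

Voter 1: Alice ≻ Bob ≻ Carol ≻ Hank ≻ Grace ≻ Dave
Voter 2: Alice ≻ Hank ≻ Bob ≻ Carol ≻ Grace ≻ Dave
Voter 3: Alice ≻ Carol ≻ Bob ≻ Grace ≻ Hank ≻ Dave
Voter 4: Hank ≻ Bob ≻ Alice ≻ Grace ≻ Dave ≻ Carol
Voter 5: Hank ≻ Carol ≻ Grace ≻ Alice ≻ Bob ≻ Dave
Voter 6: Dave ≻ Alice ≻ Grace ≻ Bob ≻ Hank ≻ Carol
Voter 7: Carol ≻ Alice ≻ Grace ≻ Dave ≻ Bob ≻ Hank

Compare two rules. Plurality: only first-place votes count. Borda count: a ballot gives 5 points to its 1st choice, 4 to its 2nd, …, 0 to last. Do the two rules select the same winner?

Plurality first-place counts: Dave 1, Carol 1, Bob 0, Alice 3, Hank 2, Grace 0 → Alice.
Borda totals: Dave 8, Carol 18, Bob 18, Alice 28, Hank 18, Grace 15 → Alice.
The two rules agree on Alice.

Yes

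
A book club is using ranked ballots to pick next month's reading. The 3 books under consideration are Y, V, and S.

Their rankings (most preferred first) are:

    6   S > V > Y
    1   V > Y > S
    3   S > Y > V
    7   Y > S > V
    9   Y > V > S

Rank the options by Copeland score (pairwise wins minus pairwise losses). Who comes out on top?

Pairwise results:
  Y vs V: Y wins 19–7.
  Y vs S: Y wins 17–9.
  V vs S: S wins 16–10.
Copeland scores (wins − losses):
  Y: 2 − 0 = 2
  V: 0 − 2 = -2
  S: 1 − 1 = 0
Y has the best Copeland score.

Y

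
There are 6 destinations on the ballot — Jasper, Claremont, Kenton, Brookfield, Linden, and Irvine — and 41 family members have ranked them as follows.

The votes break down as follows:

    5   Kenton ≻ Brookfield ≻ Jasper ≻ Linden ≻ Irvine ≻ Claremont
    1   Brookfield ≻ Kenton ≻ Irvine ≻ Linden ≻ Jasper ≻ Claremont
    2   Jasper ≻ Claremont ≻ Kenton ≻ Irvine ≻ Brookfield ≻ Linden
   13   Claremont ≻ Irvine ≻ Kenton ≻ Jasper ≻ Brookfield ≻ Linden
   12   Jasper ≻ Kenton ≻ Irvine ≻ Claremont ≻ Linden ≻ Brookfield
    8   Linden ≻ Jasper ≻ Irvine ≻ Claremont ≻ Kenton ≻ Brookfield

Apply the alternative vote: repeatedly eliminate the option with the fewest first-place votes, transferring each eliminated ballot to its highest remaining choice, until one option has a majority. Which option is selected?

Jasper

Round 1: Jasper 14, Claremont 13, Linden 8, Kenton 5, Brookfield 1, Irvine 0. Irvine has the fewest and is eliminated.
Round 2: Jasper 14, Claremont 13, Linden 8, Kenton 5, Brookfield 1. Brookfield has the fewest and is eliminated.
Round 3: Jasper 14, Claremont 13, Linden 8, Kenton 6. Kenton has the fewest and is eliminated.
Round 4: Jasper 19, Claremont 13, Linden 9. Linden has the fewest and is eliminated.
Round 5: Jasper 28, Claremont 13. Jasper has a majority.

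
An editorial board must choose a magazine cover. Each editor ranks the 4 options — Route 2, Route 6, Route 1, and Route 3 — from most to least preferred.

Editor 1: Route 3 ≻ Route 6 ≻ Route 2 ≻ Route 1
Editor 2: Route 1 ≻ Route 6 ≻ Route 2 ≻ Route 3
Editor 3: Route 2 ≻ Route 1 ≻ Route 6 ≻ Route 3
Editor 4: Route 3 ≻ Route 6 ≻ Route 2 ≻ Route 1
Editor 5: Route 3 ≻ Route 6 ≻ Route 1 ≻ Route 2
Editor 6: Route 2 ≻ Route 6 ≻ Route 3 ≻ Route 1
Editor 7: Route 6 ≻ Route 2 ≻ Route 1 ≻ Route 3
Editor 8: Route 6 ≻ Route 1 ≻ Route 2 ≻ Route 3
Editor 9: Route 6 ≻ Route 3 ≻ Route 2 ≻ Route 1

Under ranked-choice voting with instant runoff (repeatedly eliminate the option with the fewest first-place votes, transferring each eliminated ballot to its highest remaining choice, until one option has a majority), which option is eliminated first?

Route 1

Round 1: Route 6 3, Route 3 3, Route 2 2, Route 1 1. Route 1 has the fewest and is eliminated.
Round 2: Route 6 4, Route 3 3, Route 2 2. Route 2 has the fewest and is eliminated.
Round 3: Route 6 6, Route 3 3. Route 6 has a majority.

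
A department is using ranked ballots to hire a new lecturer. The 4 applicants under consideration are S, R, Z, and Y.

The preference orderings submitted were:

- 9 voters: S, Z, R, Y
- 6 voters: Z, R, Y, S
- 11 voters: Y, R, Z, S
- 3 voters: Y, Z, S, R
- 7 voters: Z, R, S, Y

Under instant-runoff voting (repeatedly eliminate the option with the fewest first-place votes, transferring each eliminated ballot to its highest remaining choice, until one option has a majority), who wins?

Z

Round 1: Y 14, Z 13, S 9, R 0. R has the fewest and is eliminated.
Round 2: Y 14, Z 13, S 9. S has the fewest and is eliminated.
Round 3: Z 22, Y 14. Z has a majority.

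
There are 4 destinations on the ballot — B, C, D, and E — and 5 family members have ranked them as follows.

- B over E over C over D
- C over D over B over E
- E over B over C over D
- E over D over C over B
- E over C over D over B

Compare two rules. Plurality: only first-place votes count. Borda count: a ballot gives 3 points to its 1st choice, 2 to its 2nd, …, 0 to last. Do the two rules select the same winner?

Yes

Plurality first-place counts: B 1, C 1, D 0, E 3 → E.
Borda totals: B 6, C 8, D 5, E 11 → E.
The two rules agree on E.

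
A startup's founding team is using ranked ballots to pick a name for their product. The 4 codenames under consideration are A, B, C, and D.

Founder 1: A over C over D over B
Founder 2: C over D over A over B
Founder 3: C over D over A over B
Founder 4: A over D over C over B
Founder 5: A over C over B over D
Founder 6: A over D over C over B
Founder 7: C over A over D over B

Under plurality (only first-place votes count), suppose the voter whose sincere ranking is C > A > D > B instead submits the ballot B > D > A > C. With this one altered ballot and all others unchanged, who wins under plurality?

First-place totals with the altered ballot: A 4, B 1, C 2, D 0.
The winner is unchanged: still A.

A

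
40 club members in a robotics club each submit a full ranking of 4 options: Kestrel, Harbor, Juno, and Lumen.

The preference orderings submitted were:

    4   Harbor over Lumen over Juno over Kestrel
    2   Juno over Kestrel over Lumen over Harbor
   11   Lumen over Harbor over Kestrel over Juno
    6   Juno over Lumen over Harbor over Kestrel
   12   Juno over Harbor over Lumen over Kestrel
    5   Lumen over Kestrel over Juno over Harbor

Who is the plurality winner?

Juno

First-place vote totals:
  Kestrel: 0
  Harbor: 4
  Juno: 20
  Lumen: 16
Juno has the most first-place votes.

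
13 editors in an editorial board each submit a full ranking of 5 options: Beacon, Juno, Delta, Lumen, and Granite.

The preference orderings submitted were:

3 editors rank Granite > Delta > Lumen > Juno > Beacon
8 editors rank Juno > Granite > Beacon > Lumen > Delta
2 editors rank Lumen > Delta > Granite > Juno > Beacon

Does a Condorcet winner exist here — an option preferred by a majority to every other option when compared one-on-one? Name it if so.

Juno

Head-to-head results (13 voters total):
Beacon vs Juno: Juno wins 13–0.
Beacon vs Delta: Beacon wins 8–5.
Beacon vs Lumen: Beacon wins 8–5.
Beacon vs Granite: Granite wins 13–0.
Juno vs Delta: Juno wins 8–5.
Juno vs Lumen: Juno wins 8–5.
Juno vs Granite: Juno wins 8–5.
Delta vs Lumen: Lumen wins 10–3.
Delta vs Granite: Granite wins 11–2.
Lumen vs Granite: Granite wins 11–2.
Juno beats each rival — Beacon (13–0), Delta (8–5), Lumen (8–5), Granite (8–5) — so Juno is the Condorcet winner.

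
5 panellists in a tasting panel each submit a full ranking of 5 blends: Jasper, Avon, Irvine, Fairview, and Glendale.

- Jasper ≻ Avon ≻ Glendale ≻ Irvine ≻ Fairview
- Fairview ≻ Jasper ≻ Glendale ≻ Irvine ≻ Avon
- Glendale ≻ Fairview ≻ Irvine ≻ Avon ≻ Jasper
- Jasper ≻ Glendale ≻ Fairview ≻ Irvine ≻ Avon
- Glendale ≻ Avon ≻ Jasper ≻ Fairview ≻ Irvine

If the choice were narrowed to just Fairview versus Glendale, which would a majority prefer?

Ballots ranking Fairview above Glendale: 1.
Ballots ranking Glendale above Fairview: 4.
Glendale wins the head-to-head, 4–1.

Glendale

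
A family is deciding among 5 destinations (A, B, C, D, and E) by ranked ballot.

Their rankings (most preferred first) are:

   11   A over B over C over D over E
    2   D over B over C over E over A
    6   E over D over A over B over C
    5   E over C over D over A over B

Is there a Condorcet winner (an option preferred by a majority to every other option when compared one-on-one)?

No

Head-to-head results (24 voters total):
A vs B: A wins 22–2.
A vs C: A wins 17–7.
A vs D: D wins 13–11.
A vs E: E wins 13–11.
B vs C: B wins 19–5.
B vs D: D wins 13–11.
B vs E: B wins 13–11.
C vs D: C wins 16–8.
C vs E: C wins 13–11.
D vs E: D wins 13–11.
No candidate beats all others: A beats B beats E beats A, a majority cycle.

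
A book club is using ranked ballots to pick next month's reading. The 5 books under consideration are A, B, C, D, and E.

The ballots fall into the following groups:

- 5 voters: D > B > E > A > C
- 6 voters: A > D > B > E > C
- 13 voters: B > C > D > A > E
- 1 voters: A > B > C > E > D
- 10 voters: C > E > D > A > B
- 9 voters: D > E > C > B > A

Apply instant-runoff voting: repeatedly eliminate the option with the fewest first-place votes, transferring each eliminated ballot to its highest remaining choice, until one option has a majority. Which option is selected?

Round 1: D 14, B 13, C 10, A 7, E 0. E has the fewest and is eliminated.
Round 2: D 14, B 13, C 10, A 7. A has the fewest and is eliminated.
Round 3: D 20, B 14, C 10. C has the fewest and is eliminated.
Round 4: D 30, B 14. D has a majority.

D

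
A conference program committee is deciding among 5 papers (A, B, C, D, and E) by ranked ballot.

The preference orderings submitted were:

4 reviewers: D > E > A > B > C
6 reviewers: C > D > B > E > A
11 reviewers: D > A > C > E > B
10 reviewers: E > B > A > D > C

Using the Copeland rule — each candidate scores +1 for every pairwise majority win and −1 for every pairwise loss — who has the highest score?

D

Pairwise results:
  A vs B: B wins 16–15.
  A vs C: A wins 25–6.
  A vs D: D wins 21–10.
  A vs E: E wins 20–11.
  B vs C: C wins 17–14.
  B vs D: D wins 21–10.
  B vs E: E wins 25–6.
  C vs D: D wins 25–6.
  C vs E: C wins 17–14.
  D vs E: D wins 21–10.
Copeland scores (wins − losses):
  A: 1 − 3 = -2
  B: 1 − 3 = -2
  C: 2 − 2 = 0
  D: 4 − 0 = 4
  E: 2 − 2 = 0
D has the best Copeland score.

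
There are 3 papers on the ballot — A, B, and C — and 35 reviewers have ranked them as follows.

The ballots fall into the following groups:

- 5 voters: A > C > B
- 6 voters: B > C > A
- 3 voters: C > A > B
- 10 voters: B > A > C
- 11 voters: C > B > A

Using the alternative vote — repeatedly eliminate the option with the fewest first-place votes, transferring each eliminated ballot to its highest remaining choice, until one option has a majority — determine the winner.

C

Round 1: B 16, C 14, A 5. A has the fewest and is eliminated.
Round 2: C 19, B 16. C has a majority.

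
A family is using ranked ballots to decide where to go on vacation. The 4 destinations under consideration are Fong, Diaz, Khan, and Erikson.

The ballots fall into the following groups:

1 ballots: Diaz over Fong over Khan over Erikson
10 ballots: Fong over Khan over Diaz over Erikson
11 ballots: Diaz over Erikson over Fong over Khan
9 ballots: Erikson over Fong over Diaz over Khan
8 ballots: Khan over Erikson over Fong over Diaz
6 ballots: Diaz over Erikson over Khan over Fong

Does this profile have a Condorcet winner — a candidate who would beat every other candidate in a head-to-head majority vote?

Head-to-head results (45 voters total):
Fong vs Diaz: Fong wins 27–18.
Fong vs Khan: Fong wins 31–14.
Fong vs Erikson: Erikson wins 34–11.
Diaz vs Khan: Diaz wins 27–18.
Diaz vs Erikson: Diaz wins 28–17.
Khan vs Erikson: Erikson wins 26–19.
No candidate beats all others: Fong beats Diaz beats Erikson beats Fong, a majority cycle.

No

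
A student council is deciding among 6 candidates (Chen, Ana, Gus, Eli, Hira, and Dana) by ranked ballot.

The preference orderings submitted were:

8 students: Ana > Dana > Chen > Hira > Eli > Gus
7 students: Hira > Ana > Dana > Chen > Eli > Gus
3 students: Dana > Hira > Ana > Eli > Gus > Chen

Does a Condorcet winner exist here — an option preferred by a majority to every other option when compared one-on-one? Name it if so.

Head-to-head results (18 voters total):
Chen vs Ana: Ana wins 18–0.
Chen vs Gus: Chen wins 15–3.
Chen vs Eli: Chen wins 15–3.
Chen vs Hira: Hira wins 10–8.
Chen vs Dana: Dana wins 18–0.
Ana vs Gus: Ana wins 18–0.
Ana vs Eli: Ana wins 18–0.
Ana vs Hira: Hira wins 10–8.
Ana vs Dana: Ana wins 15–3.
Gus vs Eli: Eli wins 18–0.
Gus vs Hira: Hira wins 18–0.
Gus vs Dana: Dana wins 18–0.
Eli vs Hira: Hira wins 18–0.
Eli vs Dana: Dana wins 18–0.
Hira vs Dana: Dana wins 11–7.
No candidate beats all others: Ana beats Dana beats Hira beats Ana, a majority cycle.

No Condorcet winner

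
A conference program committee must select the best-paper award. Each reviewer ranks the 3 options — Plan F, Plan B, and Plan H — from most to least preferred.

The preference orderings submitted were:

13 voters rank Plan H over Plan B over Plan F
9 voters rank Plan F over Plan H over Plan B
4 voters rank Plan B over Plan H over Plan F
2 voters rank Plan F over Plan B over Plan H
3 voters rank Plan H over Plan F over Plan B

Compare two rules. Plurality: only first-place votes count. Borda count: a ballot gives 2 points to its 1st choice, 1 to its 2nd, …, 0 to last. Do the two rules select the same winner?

Plurality first-place counts: Plan F 11, Plan B 4, Plan H 16 → Plan H.
Borda totals: Plan F 25, Plan B 23, Plan H 45 → Plan H.
The two rules agree on Plan H.

Yes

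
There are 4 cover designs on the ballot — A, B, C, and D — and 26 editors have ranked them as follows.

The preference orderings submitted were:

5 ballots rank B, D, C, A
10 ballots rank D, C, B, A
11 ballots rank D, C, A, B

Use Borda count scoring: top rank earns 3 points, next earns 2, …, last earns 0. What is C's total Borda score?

Borda scores:
  A: 5·0 + 10·0 + 11·1 = 11
  B: 5·3 + 10·1 + 11·0 = 25
  C: 5·1 + 10·2 + 11·2 = 47
  D: 5·2 + 10·3 + 11·3 = 73

47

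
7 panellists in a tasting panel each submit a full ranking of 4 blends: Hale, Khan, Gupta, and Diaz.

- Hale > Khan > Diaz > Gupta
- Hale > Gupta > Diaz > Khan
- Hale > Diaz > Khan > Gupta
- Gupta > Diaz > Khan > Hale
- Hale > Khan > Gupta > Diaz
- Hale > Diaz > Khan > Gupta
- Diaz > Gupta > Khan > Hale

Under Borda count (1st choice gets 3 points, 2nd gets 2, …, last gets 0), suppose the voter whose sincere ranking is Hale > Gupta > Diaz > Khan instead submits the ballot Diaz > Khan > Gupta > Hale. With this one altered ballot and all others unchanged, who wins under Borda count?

Borda totals with the altered ballot: Hale 12, Khan 10, Gupta 7, Diaz 13.
The switch changes the winner from Hale to Diaz.

Diaz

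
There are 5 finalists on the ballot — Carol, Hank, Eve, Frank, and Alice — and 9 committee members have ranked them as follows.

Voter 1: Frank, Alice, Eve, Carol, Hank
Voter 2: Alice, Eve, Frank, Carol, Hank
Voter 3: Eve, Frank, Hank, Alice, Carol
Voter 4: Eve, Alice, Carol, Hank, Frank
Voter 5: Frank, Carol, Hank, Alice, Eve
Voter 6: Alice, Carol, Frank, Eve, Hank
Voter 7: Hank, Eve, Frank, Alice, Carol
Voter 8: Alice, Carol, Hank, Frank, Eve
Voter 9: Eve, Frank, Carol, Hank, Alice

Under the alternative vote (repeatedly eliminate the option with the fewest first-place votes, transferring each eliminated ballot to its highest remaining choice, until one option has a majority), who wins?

Round 1: Eve 3, Alice 3, Frank 2, Hank 1, Carol 0. Carol has the fewest and is eliminated.
Round 2: Eve 3, Alice 3, Frank 2, Hank 1. Hank has the fewest and is eliminated.
Round 3: Eve 4, Alice 3, Frank 2. Frank has the fewest and is eliminated.
Round 4: Alice 5, Eve 4. Alice has a majority.

Alice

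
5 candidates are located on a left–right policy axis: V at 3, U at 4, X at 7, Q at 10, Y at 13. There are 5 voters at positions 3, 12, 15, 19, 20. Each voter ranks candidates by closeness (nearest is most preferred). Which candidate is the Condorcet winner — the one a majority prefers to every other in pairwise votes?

With single-peaked preferences on a line, the Condorcet winner is the candidate closest to the median voter.
The median voter (position 15) is closest to Y at 13.
Check: Y vs V — voters closer to Y: 4 of 5.

Y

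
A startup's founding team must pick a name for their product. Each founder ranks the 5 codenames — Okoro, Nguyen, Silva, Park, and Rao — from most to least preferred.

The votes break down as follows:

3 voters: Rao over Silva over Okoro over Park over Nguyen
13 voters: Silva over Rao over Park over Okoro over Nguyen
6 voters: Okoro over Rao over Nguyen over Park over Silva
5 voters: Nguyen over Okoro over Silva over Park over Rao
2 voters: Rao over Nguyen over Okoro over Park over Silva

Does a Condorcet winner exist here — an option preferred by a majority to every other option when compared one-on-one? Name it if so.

Silva

Head-to-head results (29 voters total):
Okoro vs Nguyen: Okoro wins 22–7.
Okoro vs Silva: Silva wins 16–13.
Okoro vs Park: Okoro wins 16–13.
Okoro vs Rao: Rao wins 18–11.
Nguyen vs Silva: Silva wins 16–13.
Nguyen vs Park: Park wins 16–13.
Nguyen vs Rao: Rao wins 24–5.
Silva vs Park: Silva wins 21–8.
Silva vs Rao: Silva wins 18–11.
Park vs Rao: Rao wins 24–5.
Silva beats each rival — Okoro (16–13), Nguyen (16–13), Park (21–8), Rao (18–11) — so Silva is the Condorcet winner.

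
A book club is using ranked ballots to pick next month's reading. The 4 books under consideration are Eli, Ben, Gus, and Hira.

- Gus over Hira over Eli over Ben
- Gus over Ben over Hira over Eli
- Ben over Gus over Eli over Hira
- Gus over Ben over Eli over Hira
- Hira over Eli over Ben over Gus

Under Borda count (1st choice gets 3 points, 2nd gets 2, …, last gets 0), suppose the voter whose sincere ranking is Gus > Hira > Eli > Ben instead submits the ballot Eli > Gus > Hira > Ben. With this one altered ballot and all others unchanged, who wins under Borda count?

Borda totals with the altered ballot: Eli 7, Ben 8, Gus 10, Hira 5.
The winner is unchanged: still Gus.

Gus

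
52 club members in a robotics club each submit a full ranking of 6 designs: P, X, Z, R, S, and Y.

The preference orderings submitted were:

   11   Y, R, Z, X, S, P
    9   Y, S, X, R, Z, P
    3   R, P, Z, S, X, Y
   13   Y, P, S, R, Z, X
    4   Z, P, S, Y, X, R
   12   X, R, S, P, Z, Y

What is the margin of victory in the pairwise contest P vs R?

Ballots ranking P above R: 13+4 = 17.
Ballots ranking R above P: 11+9+3+12 = 35.
R wins 35–17, a margin of 18.

18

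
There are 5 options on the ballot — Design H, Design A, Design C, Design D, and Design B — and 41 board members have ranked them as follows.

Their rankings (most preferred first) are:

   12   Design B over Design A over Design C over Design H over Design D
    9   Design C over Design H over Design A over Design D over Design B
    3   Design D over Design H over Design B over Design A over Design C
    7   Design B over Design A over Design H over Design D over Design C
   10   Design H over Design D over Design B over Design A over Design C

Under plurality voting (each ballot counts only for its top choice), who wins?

Design B

First-place vote totals:
  Design H: 10
  Design A: 0
  Design C: 9
  Design D: 3
  Design B: 19
Design B has the most first-place votes.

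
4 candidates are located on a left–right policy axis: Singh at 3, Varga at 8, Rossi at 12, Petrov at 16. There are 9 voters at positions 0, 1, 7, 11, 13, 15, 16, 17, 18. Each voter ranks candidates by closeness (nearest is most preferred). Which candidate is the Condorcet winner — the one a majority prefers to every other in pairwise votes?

Rossi

With single-peaked preferences on a line, the Condorcet winner is the candidate closest to the median voter.
The median voter (position 13) is closest to Rossi at 12.
Check: Rossi vs Petrov — voters closer to Rossi: 5 of 9.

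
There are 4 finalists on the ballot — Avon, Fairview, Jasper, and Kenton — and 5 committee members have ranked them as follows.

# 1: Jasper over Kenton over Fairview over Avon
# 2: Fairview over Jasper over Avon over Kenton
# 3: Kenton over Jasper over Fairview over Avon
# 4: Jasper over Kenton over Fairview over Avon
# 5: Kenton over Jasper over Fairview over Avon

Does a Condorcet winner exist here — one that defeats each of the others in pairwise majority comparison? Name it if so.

Jasper

Head-to-head results (5 voters total):
Avon vs Fairview: Fairview wins 5–0.
Avon vs Jasper: Jasper wins 5–0.
Avon vs Kenton: Kenton wins 4–1.
Fairview vs Jasper: Jasper wins 4–1.
Fairview vs Kenton: Kenton wins 4–1.
Jasper vs Kenton: Jasper wins 3–2.
Jasper beats each rival — Avon (5–0), Fairview (4–1), Kenton (3–2) — so Jasper is the Condorcet winner.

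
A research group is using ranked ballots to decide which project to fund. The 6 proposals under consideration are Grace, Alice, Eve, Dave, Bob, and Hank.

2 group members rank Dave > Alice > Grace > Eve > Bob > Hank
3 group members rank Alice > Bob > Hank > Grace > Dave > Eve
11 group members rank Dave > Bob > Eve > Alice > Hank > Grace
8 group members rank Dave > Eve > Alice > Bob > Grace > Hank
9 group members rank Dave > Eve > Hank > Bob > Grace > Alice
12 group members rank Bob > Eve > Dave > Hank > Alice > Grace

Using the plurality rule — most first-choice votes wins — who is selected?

Dave

First-place vote totals:
  Grace: 0
  Alice: 3
  Eve: 0
  Dave: 30
  Bob: 12
  Hank: 0
Dave has the most first-place votes.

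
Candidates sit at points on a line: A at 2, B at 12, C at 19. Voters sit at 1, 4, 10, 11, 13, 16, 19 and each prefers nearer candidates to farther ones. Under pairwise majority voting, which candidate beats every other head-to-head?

B

With single-peaked preferences on a line, the Condorcet winner is the candidate closest to the median voter.
The median voter (position 11) is closest to B at 12.
Check: B vs C — voters closer to B: 5 of 7.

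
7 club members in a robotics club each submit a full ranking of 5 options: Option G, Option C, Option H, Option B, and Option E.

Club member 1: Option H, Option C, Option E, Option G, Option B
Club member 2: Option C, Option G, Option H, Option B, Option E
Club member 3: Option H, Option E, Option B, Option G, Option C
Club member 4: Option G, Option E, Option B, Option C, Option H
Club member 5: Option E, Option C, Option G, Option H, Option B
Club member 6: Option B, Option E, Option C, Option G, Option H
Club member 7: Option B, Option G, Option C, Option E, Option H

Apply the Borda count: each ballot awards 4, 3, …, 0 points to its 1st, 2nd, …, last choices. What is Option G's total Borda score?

15

Borda scores:
  Option G: 1 + 3 + 1 + 4 + 2 + 1 + 3 = 15
  Option C: 3 + 4 + 0 + 1 + 3 + 2 + 2 = 15
  Option H: 4 + 2 + 4 + 0 + 1 + 0 + 0 = 11
  Option B: 0 + 1 + 2 + 2 + 0 + 4 + 4 = 13
  Option E: 2 + 0 + 3 + 3 + 4 + 3 + 1 = 16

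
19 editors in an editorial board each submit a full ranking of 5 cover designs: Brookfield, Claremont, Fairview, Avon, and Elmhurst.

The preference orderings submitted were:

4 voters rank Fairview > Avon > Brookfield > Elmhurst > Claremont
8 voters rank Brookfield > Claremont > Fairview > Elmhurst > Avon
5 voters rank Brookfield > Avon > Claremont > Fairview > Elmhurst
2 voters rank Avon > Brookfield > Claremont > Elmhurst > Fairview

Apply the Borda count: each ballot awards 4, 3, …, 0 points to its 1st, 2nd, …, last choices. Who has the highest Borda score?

Brookfield

Borda scores:
  Brookfield: 4·2 + 8·4 + 5·4 + 2·3 = 66
  Claremont: 4·0 + 8·3 + 5·2 + 2·2 = 38
  Fairview: 4·4 + 8·2 + 5·1 + 2·0 = 37
  Avon: 4·3 + 8·0 + 5·3 + 2·4 = 35
  Elmhurst: 4·1 + 8·1 + 5·0 + 2·1 = 14
Brookfield has the highest total.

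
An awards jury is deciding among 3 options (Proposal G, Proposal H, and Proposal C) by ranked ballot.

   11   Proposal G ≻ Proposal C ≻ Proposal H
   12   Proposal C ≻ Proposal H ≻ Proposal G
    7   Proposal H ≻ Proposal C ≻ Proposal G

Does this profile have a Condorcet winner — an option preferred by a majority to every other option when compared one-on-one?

Head-to-head results (30 voters total):
Proposal G vs Proposal H: Proposal H wins 19–11.
Proposal G vs Proposal C: Proposal C wins 19–11.
Proposal H vs Proposal C: Proposal C wins 23–7.
Proposal C beats each rival — Proposal G (19–11), Proposal H (23–7) — so Proposal C is the Condorcet winner.

Yes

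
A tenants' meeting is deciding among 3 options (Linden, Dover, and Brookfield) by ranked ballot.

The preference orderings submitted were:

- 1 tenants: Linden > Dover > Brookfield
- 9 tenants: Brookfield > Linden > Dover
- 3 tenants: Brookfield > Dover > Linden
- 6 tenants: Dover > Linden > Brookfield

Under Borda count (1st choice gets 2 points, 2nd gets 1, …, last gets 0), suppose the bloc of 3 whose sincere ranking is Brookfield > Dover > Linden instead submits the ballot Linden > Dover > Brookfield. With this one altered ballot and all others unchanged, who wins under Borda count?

Borda totals with the altered ballot: Linden 23, Dover 16, Brookfield 18.
The switch changes the winner from Brookfield to Linden.

Linden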